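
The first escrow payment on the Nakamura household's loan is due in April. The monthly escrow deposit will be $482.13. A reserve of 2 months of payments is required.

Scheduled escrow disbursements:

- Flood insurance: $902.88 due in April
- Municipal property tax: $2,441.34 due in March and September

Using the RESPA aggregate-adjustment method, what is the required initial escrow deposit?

Cushion = 2 × $482.13 = $964.26
Trial balance (start $0, +$482.13 each month, − disbursements):
  Apr: +$482.13 − $902.88 → -$420.75
  May: +$482.13 → $61.38
  Jun: +$482.13 → $543.51
  Jul: +$482.13 → $1,025.64
  Aug: +$482.13 → $1,507.77
  Sep: +$482.13 − $2,441.34 → -$451.44
  Oct: +$482.13 → $30.69
  Nov: +$482.13 → $512.82
  Dec: +$482.13 → $994.95
  Jan: +$482.13 → $1,477.08
  Feb: +$482.13 → $1,959.21
  Mar: +$482.13 − $2,441.34 → $0.00
Lowest trial balance = -$451.44 (Sep)
Initial deposit = cushion − low point = $964.26 − (-$451.44) = $1,415.70

$1,415.70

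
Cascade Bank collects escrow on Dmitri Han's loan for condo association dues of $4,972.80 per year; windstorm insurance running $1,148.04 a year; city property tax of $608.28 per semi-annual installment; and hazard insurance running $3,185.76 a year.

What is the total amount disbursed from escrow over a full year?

Condo association dues — $4,972.80 annually
Windstorm insurance — $1,148.04 annually
City property tax — $608.28 × 2 = $1,216.56 annually
Hazard insurance — $3,185.76 annually
Combined annual = $10,523.16

$10,523.16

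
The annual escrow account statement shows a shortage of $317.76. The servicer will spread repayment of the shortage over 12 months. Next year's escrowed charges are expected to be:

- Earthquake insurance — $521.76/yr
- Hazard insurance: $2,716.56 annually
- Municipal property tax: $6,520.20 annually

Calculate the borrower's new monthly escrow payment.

Earthquake insurance — $521.76
Hazard insurance — $2,716.56
Municipal property tax — $6,520.20
Annual escrow total = $521.76 + $2,716.56 + $6,520.20 = $9,758.52
Base monthly escrow = $9,758.52 ÷ 12 = $813.21
Monthly shortage recovery: $317.76 ÷ 12 = $26.48
New monthly escrow = $813.21 + $26.48 = $839.69

$839.69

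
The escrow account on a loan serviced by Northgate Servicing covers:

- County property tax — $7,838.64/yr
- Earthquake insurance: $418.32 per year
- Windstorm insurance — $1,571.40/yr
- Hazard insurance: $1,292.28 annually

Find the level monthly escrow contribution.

County property tax = $7,838.64 annually
Earthquake insurance = $418.32 annually
Windstorm insurance = $1,571.40 annually
Hazard insurance = $1,292.28 annually
Annual escrow total = $7,838.64 + $418.32 + $1,571.40 + $1,292.28 = $11,120.64
Monthly escrow = $11,120.64 / 12 = $926.72

$926.72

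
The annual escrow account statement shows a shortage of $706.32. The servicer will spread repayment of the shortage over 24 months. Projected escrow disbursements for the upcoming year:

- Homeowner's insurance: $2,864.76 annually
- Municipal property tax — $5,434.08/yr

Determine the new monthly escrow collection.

Homeowner's insurance = $2,864.76 per year
Municipal property tax = $5,434.08 per year
Yearly total = $2,864.76 + $5,434.08 = $8,298.84
Per month = $8,298.84 ÷ 12 = $691.57
Shortage spread = $706.32 ÷ 24 = $29.43/mo
New monthly escrow = $691.57 + $29.43 = $721.00

$721.00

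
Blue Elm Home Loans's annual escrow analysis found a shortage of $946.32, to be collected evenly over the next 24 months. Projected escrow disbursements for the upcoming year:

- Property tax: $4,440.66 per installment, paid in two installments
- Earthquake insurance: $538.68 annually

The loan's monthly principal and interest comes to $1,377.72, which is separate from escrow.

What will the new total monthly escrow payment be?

$824.43

Property tax = $4,440.66 × 2 = $8,881.32 annually
Earthquake insurance = $538.68 annually
Annual escrow total = $8,881.32 + $538.68 = $9,420.00
Monthly escrow = $9,420.00 ÷ 12 = $785.00
Monthly shortage recovery: $946.32 / 24 = $39.43
New monthly escrow = $785.00 + $39.43 = $824.43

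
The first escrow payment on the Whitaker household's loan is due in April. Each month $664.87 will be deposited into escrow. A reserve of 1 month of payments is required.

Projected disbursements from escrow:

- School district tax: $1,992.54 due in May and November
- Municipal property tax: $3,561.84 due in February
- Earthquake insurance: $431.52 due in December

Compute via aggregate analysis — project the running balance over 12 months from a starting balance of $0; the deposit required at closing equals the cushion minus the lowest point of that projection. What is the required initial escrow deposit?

Cushion = 1 × $664.87 = $664.87
Trial balance (start $0, +$664.87 each month, − disbursements):
  Apr: +$664.87 → $664.87
  May: +$664.87 − $1,992.54 → -$662.80
  Jun: +$664.87 → $2.07
  Jul: +$664.87 → $666.94
  Aug: +$664.87 → $1,331.81
  Sep: +$664.87 → $1,996.68
  Oct: +$664.87 → $2,661.55
  Nov: +$664.87 − $1,992.54 → $1,333.88
  Dec: +$664.87 − $431.52 → $1,567.23
  Jan: +$664.87 → $2,232.10
  Feb: +$664.87 − $3,561.84 → -$664.87
  Mar: +$664.87 → $0.00
Lowest trial balance = -$664.87 (Feb)
Initial deposit = cushion − low point = $664.87 − (-$664.87) = $1,329.74

$1,329.74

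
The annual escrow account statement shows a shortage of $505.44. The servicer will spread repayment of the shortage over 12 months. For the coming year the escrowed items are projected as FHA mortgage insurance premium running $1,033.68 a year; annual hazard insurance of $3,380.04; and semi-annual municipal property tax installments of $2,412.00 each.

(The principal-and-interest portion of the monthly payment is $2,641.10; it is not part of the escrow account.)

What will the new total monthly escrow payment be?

FHA mortgage insurance premium: $1,033.68 annually
Hazard insurance: $3,380.04 annually
Municipal property tax: $2,412.00 × 2 = $4,824.00 annually
Total per year = $1,033.68 + $3,380.04 + $4,824.00 = $9,237.72
Base monthly escrow = $9,237.72 / 12 = $769.81
Shortage per month = $505.44 ÷ 12 = $42.12
Adjusted monthly = $769.81 + $42.12 = $811.93

$811.93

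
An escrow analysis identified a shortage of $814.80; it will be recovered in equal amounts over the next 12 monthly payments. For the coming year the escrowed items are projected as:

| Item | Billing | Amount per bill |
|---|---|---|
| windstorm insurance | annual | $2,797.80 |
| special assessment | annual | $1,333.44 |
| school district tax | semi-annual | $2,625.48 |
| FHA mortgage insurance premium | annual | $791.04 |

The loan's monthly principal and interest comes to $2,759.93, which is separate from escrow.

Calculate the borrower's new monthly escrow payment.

$915.67

Windstorm insurance = $2,797.80/yr
Special assessment = $1,333.44/yr
School district tax = $2,625.48 × 2 = $5,250.96/yr
FHA mortgage insurance premium = $791.04/yr
Total annual escrow = $2,797.80 + $1,333.44 + $5,250.96 + $791.04 = $10,173.24
Monthly escrow = $10,173.24 / 12 = $847.77
Shortage per month = $814.80 / 12 = $67.90
Adjusted monthly = $847.77 + $67.90 = $915.67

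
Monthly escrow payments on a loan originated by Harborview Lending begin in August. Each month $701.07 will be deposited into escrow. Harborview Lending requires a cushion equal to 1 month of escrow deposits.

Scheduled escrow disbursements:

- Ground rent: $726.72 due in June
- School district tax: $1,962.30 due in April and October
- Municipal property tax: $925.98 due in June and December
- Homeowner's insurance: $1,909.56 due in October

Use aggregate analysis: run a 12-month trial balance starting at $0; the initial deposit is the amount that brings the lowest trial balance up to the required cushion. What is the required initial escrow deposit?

$2,469.72

Cushion = 1 × $701.07 = $701.07
Trial balance (start $0, +$701.07 each month, − disbursements):
  Aug: +$701.07 → $701.07
  Sep: +$701.07 → $1,402.14
  Oct: +$701.07 − $3,871.86 → -$1,768.65
  Nov: +$701.07 → -$1,067.58
  Dec: +$701.07 − $925.98 → -$1,292.49
  Jan: +$701.07 → -$591.42
  Feb: +$701.07 → $109.65
  Mar: +$701.07 → $810.72
  Apr: +$701.07 − $1,962.30 → -$450.51
  May: +$701.07 → $250.56
  Jun: +$701.07 − $1,652.70 → -$701.07
  Jul: +$701.07 → $0.00
Lowest trial balance = -$1,768.65 (Oct)
Initial deposit = cushion − low point = $701.07 − (-$1,768.65) = $2,469.72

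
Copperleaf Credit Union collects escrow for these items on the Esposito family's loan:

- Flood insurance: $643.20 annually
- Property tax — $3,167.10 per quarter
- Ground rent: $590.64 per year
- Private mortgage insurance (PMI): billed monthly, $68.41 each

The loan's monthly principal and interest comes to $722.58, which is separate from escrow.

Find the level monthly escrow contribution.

$1,226.93

Flood insurance — $643.20 per year
Property tax — $3,167.10 × 4 = $12,668.40 per year
Ground rent — $590.64 per year
Private mortgage insurance (PMI) — $68.41 × 12 = $820.92 per year
Yearly total = $643.20 + $12,668.40 + $590.64 + $820.92 = $14,723.16
Monthly escrow = $14,723.16 ÷ 12 = $1,226.93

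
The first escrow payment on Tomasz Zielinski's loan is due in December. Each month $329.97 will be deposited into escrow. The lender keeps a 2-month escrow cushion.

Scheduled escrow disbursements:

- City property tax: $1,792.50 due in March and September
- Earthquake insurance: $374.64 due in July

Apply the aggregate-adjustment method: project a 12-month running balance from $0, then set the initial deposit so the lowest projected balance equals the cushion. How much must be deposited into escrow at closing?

$1,319.88

Cushion = 2 × $329.97 = $659.94
Trial balance (start $0, +$329.97 each month, − disbursements):
  Dec: +$329.97 → $329.97
  Jan: +$329.97 → $659.94
  Feb: +$329.97 → $989.91
  Mar: +$329.97 − $1,792.50 → -$472.62
  Apr: +$329.97 → -$142.65
  May: +$329.97 → $187.32
  Jun: +$329.97 → $517.29
  Jul: +$329.97 − $374.64 → $472.62
  Aug: +$329.97 → $802.59
  Sep: +$329.97 − $1,792.50 → -$659.94
  Oct: +$329.97 → -$329.97
  Nov: +$329.97 → $0.00
Lowest trial balance = -$659.94 (Sep)
Initial deposit = cushion − low point = $659.94 − (-$659.94) = $1,319.88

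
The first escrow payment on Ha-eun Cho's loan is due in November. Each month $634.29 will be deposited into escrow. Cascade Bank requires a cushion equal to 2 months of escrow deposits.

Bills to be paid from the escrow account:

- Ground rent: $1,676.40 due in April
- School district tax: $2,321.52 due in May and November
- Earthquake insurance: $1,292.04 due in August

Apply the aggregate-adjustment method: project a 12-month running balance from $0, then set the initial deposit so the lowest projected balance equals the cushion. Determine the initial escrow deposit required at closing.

$3,147.99

Cushion = 2 × $634.29 = $1,268.58
Trial balance (start $0, +$634.29 each month, − disbursements):
  Nov: +$634.29 − $2,321.52 → -$1,687.23
  Dec: +$634.29 → -$1,052.94
  Jan: +$634.29 → -$418.65
  Feb: +$634.29 → $215.64
  Mar: +$634.29 → $849.93
  Apr: +$634.29 − $1,676.40 → -$192.18
  May: +$634.29 − $2,321.52 → -$1,879.41
  Jun: +$634.29 → -$1,245.12
  Jul: +$634.29 → -$610.83
  Aug: +$634.29 − $1,292.04 → -$1,268.58
  Sep: +$634.29 → -$634.29
  Oct: +$634.29 → $0.00
Lowest trial balance = -$1,879.41 (May)
Initial deposit = cushion − low point = $1,268.58 − (-$1,879.41) = $3,147.99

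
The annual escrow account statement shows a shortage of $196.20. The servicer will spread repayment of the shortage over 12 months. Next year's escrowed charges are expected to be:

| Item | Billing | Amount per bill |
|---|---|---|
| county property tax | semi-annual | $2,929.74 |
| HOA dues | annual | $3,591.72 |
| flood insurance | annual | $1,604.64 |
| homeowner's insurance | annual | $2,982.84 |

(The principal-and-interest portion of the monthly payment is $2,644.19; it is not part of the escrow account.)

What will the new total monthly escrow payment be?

County property tax = $2,929.74 × 2 = $5,859.48
HOA dues = $3,591.72
Flood insurance = $1,604.64
Homeowner's insurance = $2,982.84
Combined annual = $5,859.48 + $3,591.72 + $1,604.64 + $2,982.84 = $14,038.68
Monthly = $14,038.68 / 12 = $1,169.89
Shortage per month = $196.20 ÷ 12 = $16.35
Adjusted monthly = $1,169.89 + $16.35 = $1,186.24

$1,186.24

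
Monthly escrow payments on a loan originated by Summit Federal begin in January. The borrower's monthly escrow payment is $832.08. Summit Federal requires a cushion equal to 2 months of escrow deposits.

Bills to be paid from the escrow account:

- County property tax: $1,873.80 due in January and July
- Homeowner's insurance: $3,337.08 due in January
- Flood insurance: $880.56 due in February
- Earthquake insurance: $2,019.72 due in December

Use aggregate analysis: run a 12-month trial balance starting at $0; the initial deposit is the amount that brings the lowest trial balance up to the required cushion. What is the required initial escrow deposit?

$6,091.44

Cushion = 2 × $832.08 = $1,664.16
Trial balance (start $0, +$832.08 each month, − disbursements):
  Jan: +$832.08 − $5,210.88 → -$4,378.80
  Feb: +$832.08 − $880.56 → -$4,427.28
  Mar: +$832.08 → -$3,595.20
  Apr: +$832.08 → -$2,763.12
  May: +$832.08 → -$1,931.04
  Jun: +$832.08 → -$1,098.96
  Jul: +$832.08 − $1,873.80 → -$2,140.68
  Aug: +$832.08 → -$1,308.60
  Sep: +$832.08 → -$476.52
  Oct: +$832.08 → $355.56
  Nov: +$832.08 → $1,187.64
  Dec: +$832.08 − $2,019.72 → $0.00
Lowest trial balance = -$4,427.28 (Feb)
Initial deposit = cushion − low point = $1,664.16 − (-$4,427.28) = $6,091.44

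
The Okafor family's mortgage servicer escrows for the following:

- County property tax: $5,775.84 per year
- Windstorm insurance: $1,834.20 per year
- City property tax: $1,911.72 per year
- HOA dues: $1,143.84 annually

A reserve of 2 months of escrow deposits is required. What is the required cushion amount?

County property tax = $5,775.84
Windstorm insurance = $1,834.20
City property tax = $1,911.72
HOA dues = $1,143.84
Annual escrow total = $5,775.84 + $1,834.20 + $1,911.72 + $1,143.84 = $10,665.60
Monthly escrow = $10,665.60 ÷ 12 = $888.80
Cushion = 2 × $888.80 = $1,777.60

$1,777.60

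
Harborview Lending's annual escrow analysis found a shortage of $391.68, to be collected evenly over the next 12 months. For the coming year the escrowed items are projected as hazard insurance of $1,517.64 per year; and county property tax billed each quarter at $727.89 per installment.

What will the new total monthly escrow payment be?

Hazard insurance — $1,517.64
County property tax — $727.89 × 4 = $2,911.56
Annual escrow total = $1,517.64 + $2,911.56 = $4,429.20
Monthly = $4,429.20 / 12 = $369.10
Monthly shortage recovery: $391.68 / 12 = $32.64
New monthly escrow = $369.10 + $32.64 = $401.74

$401.74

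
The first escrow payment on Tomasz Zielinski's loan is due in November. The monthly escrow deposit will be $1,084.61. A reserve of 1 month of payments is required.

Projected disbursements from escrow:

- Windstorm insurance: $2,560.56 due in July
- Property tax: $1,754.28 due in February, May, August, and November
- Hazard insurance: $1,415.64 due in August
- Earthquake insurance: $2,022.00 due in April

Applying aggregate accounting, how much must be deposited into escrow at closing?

$3,253.83

Cushion = 1 × $1,084.61 = $1,084.61
Trial balance (start $0, +$1,084.61 each month, − disbursements):
  Nov: +$1,084.61 − $1,754.28 → -$669.67
  Dec: +$1,084.61 → $414.94
  Jan: +$1,084.61 → $1,499.55
  Feb: +$1,084.61 − $1,754.28 → $829.88
  Mar: +$1,084.61 → $1,914.49
  Apr: +$1,084.61 − $2,022.00 → $977.10
  May: +$1,084.61 − $1,754.28 → $307.43
  Jun: +$1,084.61 → $1,392.04
  Jul: +$1,084.61 − $2,560.56 → -$83.91
  Aug: +$1,084.61 − $3,169.92 → -$2,169.22
  Sep: +$1,084.61 → -$1,084.61
  Oct: +$1,084.61 → $0.00
Lowest trial balance = -$2,169.22 (Aug)
Initial deposit = cushion − low point = $1,084.61 − (-$2,169.22) = $3,253.83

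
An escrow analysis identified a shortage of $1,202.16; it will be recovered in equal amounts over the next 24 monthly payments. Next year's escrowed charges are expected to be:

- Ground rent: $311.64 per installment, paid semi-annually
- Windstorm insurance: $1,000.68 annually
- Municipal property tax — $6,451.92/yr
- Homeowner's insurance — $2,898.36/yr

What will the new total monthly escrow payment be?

Ground rent — $311.64 × 2 = $623.28 annually
Windstorm insurance — $1,000.68 annually
Municipal property tax — $6,451.92 annually
Homeowner's insurance — $2,898.36 annually
Combined annual = $623.28 + $1,000.68 + $6,451.92 + $2,898.36 = $10,974.24
Base monthly escrow = $10,974.24 / 12 = $914.52
Shortage spread = $1,202.16 / 24 = $50.09/mo
New monthly escrow = $914.52 + $50.09 = $964.61

$964.61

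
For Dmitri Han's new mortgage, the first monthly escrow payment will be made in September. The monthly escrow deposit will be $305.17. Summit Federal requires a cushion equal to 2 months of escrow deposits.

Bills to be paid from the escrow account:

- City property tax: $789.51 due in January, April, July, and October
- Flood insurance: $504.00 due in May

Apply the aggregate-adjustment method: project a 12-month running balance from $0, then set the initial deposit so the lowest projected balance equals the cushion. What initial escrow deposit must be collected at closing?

$915.51

Cushion = 2 × $305.17 = $610.34
Trial balance (start $0, +$305.17 each month, − disbursements):
  Sep: +$305.17 → $305.17
  Oct: +$305.17 − $789.51 → -$179.17
  Nov: +$305.17 → $126.00
  Dec: +$305.17 → $431.17
  Jan: +$305.17 − $789.51 → -$53.17
  Feb: +$305.17 → $252.00
  Mar: +$305.17 → $557.17
  Apr: +$305.17 − $789.51 → $72.83
  May: +$305.17 − $504.00 → -$126.00
  Jun: +$305.17 → $179.17
  Jul: +$305.17 − $789.51 → -$305.17
  Aug: +$305.17 → $0.00
Lowest trial balance = -$305.17 (Jul)
Initial deposit = cushion − low point = $610.34 − (-$305.17) = $915.51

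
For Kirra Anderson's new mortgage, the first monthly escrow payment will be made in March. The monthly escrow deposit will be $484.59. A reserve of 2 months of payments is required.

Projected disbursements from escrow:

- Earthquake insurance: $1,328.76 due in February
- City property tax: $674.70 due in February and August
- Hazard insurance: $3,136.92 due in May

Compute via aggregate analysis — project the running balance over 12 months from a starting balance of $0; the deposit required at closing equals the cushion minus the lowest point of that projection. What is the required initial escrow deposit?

$2,652.33

Cushion = 2 × $484.59 = $969.18
Trial balance (start $0, +$484.59 each month, − disbursements):
  Mar: +$484.59 → $484.59
  Apr: +$484.59 → $969.18
  May: +$484.59 − $3,136.92 → -$1,683.15
  Jun: +$484.59 → -$1,198.56
  Jul: +$484.59 → -$713.97
  Aug: +$484.59 − $674.70 → -$904.08
  Sep: +$484.59 → -$419.49
  Oct: +$484.59 → $65.10
  Nov: +$484.59 → $549.69
  Dec: +$484.59 → $1,034.28
  Jan: +$484.59 → $1,518.87
  Feb: +$484.59 − $2,003.46 → $0.00
Lowest trial balance = -$1,683.15 (May)
Initial deposit = cushion − low point = $969.18 − (-$1,683.15) = $2,652.33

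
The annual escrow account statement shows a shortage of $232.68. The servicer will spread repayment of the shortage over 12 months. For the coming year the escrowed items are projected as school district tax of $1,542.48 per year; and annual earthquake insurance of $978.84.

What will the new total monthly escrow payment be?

$229.50

School district tax — $1,542.48/yr
Earthquake insurance — $978.84/yr
Total per year = $1,542.48 + $978.84 = $2,521.32
Base monthly escrow = $2,521.32 / 12 = $210.11
Monthly shortage recovery: $232.68 / 12 = $19.39
New monthly escrow = $210.11 + $19.39 = $229.50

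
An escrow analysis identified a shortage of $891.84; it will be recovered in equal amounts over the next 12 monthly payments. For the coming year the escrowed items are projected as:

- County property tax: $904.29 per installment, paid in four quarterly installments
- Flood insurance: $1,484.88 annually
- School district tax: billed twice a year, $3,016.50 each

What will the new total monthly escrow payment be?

$1,002.24

County property tax = $904.29 × 4 = $3,617.16
Flood insurance = $1,484.88
School district tax = $3,016.50 × 2 = $6,033.00
Yearly total = $3,617.16 + $1,484.88 + $6,033.00 = $11,135.04
Monthly = $11,135.04 / 12 = $927.92
Monthly shortage recovery: $891.84 / 12 = $74.32
Adjusted monthly = $927.92 + $74.32 = $1,002.24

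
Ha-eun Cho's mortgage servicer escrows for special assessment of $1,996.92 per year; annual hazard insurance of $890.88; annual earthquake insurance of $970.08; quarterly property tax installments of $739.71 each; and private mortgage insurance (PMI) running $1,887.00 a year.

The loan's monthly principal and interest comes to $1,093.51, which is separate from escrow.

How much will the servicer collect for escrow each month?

$725.31

Special assessment = $1,996.92/yr
Hazard insurance = $890.88/yr
Earthquake insurance = $970.08/yr
Property tax = $739.71 × 4 = $2,958.84/yr
Private mortgage insurance (PMI) = $1,887.00/yr
Combined annual = $8,703.72
Monthly = $8,703.72 ÷ 12 = $725.31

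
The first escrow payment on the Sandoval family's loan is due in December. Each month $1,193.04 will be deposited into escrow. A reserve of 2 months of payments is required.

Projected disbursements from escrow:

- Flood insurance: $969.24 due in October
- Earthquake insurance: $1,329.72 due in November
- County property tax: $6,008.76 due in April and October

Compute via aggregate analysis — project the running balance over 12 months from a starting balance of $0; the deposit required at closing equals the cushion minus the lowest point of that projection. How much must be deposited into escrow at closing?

Cushion = 2 × $1,193.04 = $2,386.08
Trial balance (start $0, +$1,193.04 each month, − disbursements):
  Dec: +$1,193.04 → $1,193.04
  Jan: +$1,193.04 → $2,386.08
  Feb: +$1,193.04 → $3,579.12
  Mar: +$1,193.04 → $4,772.16
  Apr: +$1,193.04 − $6,008.76 → -$43.56
  May: +$1,193.04 → $1,149.48
  Jun: +$1,193.04 → $2,342.52
  Jul: +$1,193.04 → $3,535.56
  Aug: +$1,193.04 → $4,728.60
  Sep: +$1,193.04 → $5,921.64
  Oct: +$1,193.04 − $6,978.00 → $136.68
  Nov: +$1,193.04 − $1,329.72 → $0.00
Lowest trial balance = -$43.56 (Apr)
Initial deposit = cushion − low point = $2,386.08 − (-$43.56) = $2,429.64

$2,429.64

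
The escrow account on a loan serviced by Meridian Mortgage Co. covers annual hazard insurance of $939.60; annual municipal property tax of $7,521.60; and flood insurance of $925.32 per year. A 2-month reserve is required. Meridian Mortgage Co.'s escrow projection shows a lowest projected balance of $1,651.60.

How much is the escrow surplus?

Hazard insurance: $939.60/yr
Municipal property tax: $7,521.60/yr
Flood insurance: $925.32/yr
Yearly total = $9,386.52
Monthly escrow = $9,386.52 ÷ 12 = $782.21
Cushion = 2 × $782.21 = $1,564.42
Surplus = $1,651.60 − $1,564.42 = $87.18

$87.18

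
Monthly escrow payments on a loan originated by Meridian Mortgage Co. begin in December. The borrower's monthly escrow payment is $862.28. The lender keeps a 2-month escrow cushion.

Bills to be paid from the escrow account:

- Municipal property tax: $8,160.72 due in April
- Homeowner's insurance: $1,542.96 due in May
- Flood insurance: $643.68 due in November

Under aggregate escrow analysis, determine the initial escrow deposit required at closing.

$6,254.56

Cushion = 2 × $862.28 = $1,724.56
Trial balance (start $0, +$862.28 each month, − disbursements):
  Dec: +$862.28 → $862.28
  Jan: +$862.28 → $1,724.56
  Feb: +$862.28 → $2,586.84
  Mar: +$862.28 → $3,449.12
  Apr: +$862.28 − $8,160.72 → -$3,849.32
  May: +$862.28 − $1,542.96 → -$4,530.00
  Jun: +$862.28 → -$3,667.72
  Jul: +$862.28 → -$2,805.44
  Aug: +$862.28 → -$1,943.16
  Sep: +$862.28 → -$1,080.88
  Oct: +$862.28 → -$218.60
  Nov: +$862.28 − $643.68 → $0.00
Lowest trial balance = -$4,530.00 (May)
Initial deposit = cushion − low point = $1,724.56 − (-$4,530.00) = $6,254.56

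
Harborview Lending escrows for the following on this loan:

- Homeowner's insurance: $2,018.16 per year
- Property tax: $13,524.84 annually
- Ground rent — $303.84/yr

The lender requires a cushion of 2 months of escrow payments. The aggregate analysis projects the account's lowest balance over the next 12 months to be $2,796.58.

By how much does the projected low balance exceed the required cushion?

$155.44

Homeowner's insurance — $2,018.16/yr
Property tax — $13,524.84/yr
Ground rent — $303.84/yr
Annual escrow total = $2,018.16 + $13,524.84 + $303.84 = $15,846.84
Base monthly escrow = $15,846.84 / 12 = $1,320.57
Required cushion = 2 × $1,320.57 = $2,641.14
Excess over cushion: $2,796.58 − $2,641.14 = $155.44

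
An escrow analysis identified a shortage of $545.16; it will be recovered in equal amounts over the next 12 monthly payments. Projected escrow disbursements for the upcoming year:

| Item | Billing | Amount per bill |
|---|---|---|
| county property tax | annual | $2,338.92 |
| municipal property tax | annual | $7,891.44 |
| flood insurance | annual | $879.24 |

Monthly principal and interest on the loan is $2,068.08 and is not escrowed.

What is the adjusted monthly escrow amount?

$971.23

County property tax = $2,338.92 annually
Municipal property tax = $7,891.44 annually
Flood insurance = $879.24 annually
Total per year = $2,338.92 + $7,891.44 + $879.24 = $11,109.60
Base monthly escrow = $11,109.60 ÷ 12 = $925.80
Shortage spread = $545.16 / 12 = $45.43/mo
Adjusted monthly = $925.80 + $45.43 = $971.23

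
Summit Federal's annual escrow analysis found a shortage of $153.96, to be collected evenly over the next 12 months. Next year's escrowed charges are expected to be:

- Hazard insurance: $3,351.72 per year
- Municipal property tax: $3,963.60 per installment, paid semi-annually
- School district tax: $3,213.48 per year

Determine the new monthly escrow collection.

$1,220.53

Hazard insurance = $3,351.72/yr
Municipal property tax = $3,963.60 × 2 = $7,927.20/yr
School district tax = $3,213.48/yr
Annual escrow total = $3,351.72 + $7,927.20 + $3,213.48 = $14,492.40
Monthly escrow = $14,492.40 / 12 = $1,207.70
Shortage per month = $153.96 ÷ 12 = $12.83
Adjusted monthly = $1,207.70 + $12.83 = $1,220.53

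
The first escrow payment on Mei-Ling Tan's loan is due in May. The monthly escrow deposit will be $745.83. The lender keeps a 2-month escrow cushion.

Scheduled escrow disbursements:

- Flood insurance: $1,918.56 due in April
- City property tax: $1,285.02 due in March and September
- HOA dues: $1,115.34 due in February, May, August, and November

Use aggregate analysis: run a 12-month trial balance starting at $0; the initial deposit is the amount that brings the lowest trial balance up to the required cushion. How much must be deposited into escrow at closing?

Cushion = 2 × $745.83 = $1,491.66
Trial balance (start $0, +$745.83 each month, − disbursements):
  May: +$745.83 − $1,115.34 → -$369.51
  Jun: +$745.83 → $376.32
  Jul: +$745.83 → $1,122.15
  Aug: +$745.83 − $1,115.34 → $752.64
  Sep: +$745.83 − $1,285.02 → $213.45
  Oct: +$745.83 → $959.28
  Nov: +$745.83 − $1,115.34 → $589.77
  Dec: +$745.83 → $1,335.60
  Jan: +$745.83 → $2,081.43
  Feb: +$745.83 − $1,115.34 → $1,711.92
  Mar: +$745.83 − $1,285.02 → $1,172.73
  Apr: +$745.83 − $1,918.56 → $0.00
Lowest trial balance = -$369.51 (May)
Initial deposit = cushion − low point = $1,491.66 − (-$369.51) = $1,861.17

$1,861.17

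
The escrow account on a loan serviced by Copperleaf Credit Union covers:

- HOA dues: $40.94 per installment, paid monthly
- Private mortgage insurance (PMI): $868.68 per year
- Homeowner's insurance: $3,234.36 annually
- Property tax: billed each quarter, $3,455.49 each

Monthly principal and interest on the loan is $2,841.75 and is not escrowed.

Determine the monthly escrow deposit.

HOA dues — $40.94 × 12 = $491.28/yr
Private mortgage insurance (PMI) — $868.68/yr
Homeowner's insurance — $3,234.36/yr
Property tax — $3,455.49 × 4 = $13,821.96/yr
Combined annual = $18,416.28
Monthly escrow = $18,416.28 ÷ 12 = $1,534.69

$1,534.69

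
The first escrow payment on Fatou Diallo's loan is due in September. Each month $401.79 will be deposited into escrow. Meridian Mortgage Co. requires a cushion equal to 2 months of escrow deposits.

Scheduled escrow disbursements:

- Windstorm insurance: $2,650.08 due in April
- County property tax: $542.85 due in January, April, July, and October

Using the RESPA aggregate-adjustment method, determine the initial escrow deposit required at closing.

$1,867.89

Cushion = 2 × $401.79 = $803.58
Trial balance (start $0, +$401.79 each month, − disbursements):
  Sep: +$401.79 → $401.79
  Oct: +$401.79 − $542.85 → $260.73
  Nov: +$401.79 → $662.52
  Dec: +$401.79 → $1,064.31
  Jan: +$401.79 − $542.85 → $923.25
  Feb: +$401.79 → $1,325.04
  Mar: +$401.79 → $1,726.83
  Apr: +$401.79 − $3,192.93 → -$1,064.31
  May: +$401.79 → -$662.52
  Jun: +$401.79 → -$260.73
  Jul: +$401.79 − $542.85 → -$401.79
  Aug: +$401.79 → $0.00
Lowest trial balance = -$1,064.31 (Apr)
Initial deposit = cushion − low point = $803.58 − (-$1,064.31) = $1,867.89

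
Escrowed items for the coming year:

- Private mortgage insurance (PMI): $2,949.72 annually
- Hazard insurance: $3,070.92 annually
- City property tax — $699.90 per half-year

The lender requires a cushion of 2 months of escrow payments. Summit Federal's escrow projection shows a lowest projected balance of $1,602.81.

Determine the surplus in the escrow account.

$366.07

Private mortgage insurance (PMI) — $2,949.72/yr
Hazard insurance — $3,070.92/yr
City property tax — $699.90 × 2 = $1,399.80/yr
Combined annual = $2,949.72 + $3,070.92 + $1,399.80 = $7,420.44
Base monthly escrow = $7,420.44 / 12 = $618.37
Required cushion = 2 × $618.37 = $1,236.74
Excess over cushion: $1,602.81 − $1,236.74 = $366.07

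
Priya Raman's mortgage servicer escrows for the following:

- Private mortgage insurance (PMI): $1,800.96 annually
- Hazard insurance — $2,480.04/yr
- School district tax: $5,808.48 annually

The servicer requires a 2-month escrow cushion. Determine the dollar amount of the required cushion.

Private mortgage insurance (PMI) = $1,800.96 per year
Hazard insurance = $2,480.04 per year
School district tax = $5,808.48 per year
Annual escrow total = $1,800.96 + $2,480.04 + $5,808.48 = $10,089.48
Monthly escrow = $10,089.48 / 12 = $840.79
Cushion = 2 × $840.79 = $1,681.58

$1,681.58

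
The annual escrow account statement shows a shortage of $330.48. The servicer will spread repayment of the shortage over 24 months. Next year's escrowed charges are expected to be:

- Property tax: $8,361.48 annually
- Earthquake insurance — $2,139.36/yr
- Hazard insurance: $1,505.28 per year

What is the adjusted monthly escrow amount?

Property tax — $8,361.48/yr
Earthquake insurance — $2,139.36/yr
Hazard insurance — $1,505.28/yr
Total annual escrow = $8,361.48 + $2,139.36 + $1,505.28 = $12,006.12
Per month = $12,006.12 ÷ 12 = $1,000.51
Monthly shortage recovery: $330.48 ÷ 24 = $13.77
Adjusted monthly = $1,000.51 + $13.77 = $1,014.28

$1,014.28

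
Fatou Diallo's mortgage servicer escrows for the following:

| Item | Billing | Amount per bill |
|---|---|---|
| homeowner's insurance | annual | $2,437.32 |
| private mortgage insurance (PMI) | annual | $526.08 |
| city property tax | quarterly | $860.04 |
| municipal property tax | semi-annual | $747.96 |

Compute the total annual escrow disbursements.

Homeowner's insurance = $2,437.32 annually
Private mortgage insurance (PMI) = $526.08 annually
City property tax = $860.04 × 4 = $3,440.16 annually
Municipal property tax = $747.96 × 2 = $1,495.92 annually
Combined annual = $2,437.32 + $526.08 + $3,440.16 + $1,495.92 = $7,899.48

$7,899.48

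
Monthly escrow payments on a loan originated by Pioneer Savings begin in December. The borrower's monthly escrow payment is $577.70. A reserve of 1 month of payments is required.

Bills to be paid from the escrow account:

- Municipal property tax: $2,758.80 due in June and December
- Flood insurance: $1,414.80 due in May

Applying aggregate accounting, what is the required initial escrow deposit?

Cushion = 1 × $577.70 = $577.70
Trial balance (start $0, +$577.70 each month, − disbursements):
  Dec: +$577.70 − $2,758.80 → -$2,181.10
  Jan: +$577.70 → -$1,603.40
  Feb: +$577.70 → -$1,025.70
  Mar: +$577.70 → -$448.00
  Apr: +$577.70 → $129.70
  May: +$577.70 − $1,414.80 → -$707.40
  Jun: +$577.70 − $2,758.80 → -$2,888.50
  Jul: +$577.70 → -$2,310.80
  Aug: +$577.70 → -$1,733.10
  Sep: +$577.70 → -$1,155.40
  Oct: +$577.70 → -$577.70
  Nov: +$577.70 → $0.00
Lowest trial balance = -$2,888.50 (Jun)
Initial deposit = cushion − low point = $577.70 − (-$2,888.50) = $3,466.20

$3,466.20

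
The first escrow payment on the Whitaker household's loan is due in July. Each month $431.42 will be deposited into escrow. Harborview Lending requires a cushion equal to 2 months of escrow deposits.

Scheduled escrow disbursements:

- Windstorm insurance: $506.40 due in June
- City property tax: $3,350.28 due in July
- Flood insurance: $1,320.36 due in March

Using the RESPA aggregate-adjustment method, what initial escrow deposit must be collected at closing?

$3,781.70

Cushion = 2 × $431.42 = $862.84
Trial balance (start $0, +$431.42 each month, − disbursements):
  Jul: +$431.42 − $3,350.28 → -$2,918.86
  Aug: +$431.42 → -$2,487.44
  Sep: +$431.42 → -$2,056.02
  Oct: +$431.42 → -$1,624.60
  Nov: +$431.42 → -$1,193.18
  Dec: +$431.42 → -$761.76
  Jan: +$431.42 → -$330.34
  Feb: +$431.42 → $101.08
  Mar: +$431.42 − $1,320.36 → -$787.86
  Apr: +$431.42 → -$356.44
  May: +$431.42 → $74.98
  Jun: +$431.42 − $506.40 → $0.00
Lowest trial balance = -$2,918.86 (Jul)
Initial deposit = cushion − low point = $862.84 − (-$2,918.86) = $3,781.70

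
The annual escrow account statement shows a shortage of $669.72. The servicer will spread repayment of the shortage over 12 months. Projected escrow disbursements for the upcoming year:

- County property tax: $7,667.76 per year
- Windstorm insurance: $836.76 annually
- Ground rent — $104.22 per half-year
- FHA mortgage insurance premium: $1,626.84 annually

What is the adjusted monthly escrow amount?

County property tax: $7,667.76/yr
Windstorm insurance: $836.76/yr
Ground rent: $104.22 × 2 = $208.44/yr
FHA mortgage insurance premium: $1,626.84/yr
Annual escrow total = $7,667.76 + $836.76 + $208.44 + $1,626.84 = $10,339.80
Monthly = $10,339.80 ÷ 12 = $861.65
Shortage spread = $669.72 ÷ 12 = $55.81/mo
Adjusted monthly = $861.65 + $55.81 = $917.46

$917.46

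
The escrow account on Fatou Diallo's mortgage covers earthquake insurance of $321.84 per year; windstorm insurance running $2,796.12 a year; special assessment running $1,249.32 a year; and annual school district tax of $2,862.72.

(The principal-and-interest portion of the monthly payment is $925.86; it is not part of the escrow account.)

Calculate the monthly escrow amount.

Earthquake insurance = $321.84
Windstorm insurance = $2,796.12
Special assessment = $1,249.32
School district tax = $2,862.72
Yearly total = $321.84 + $2,796.12 + $1,249.32 + $2,862.72 = $7,230.00
Per month = $7,230.00 ÷ 12 = $602.50

$602.50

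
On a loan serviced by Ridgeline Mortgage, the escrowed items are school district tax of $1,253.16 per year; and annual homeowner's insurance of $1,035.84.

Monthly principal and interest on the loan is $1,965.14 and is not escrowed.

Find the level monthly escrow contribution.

School district tax = $1,253.16 per year
Homeowner's insurance = $1,035.84 per year
Total per year = $2,289.00
Per month = $2,289.00 / 12 = $190.75

$190.75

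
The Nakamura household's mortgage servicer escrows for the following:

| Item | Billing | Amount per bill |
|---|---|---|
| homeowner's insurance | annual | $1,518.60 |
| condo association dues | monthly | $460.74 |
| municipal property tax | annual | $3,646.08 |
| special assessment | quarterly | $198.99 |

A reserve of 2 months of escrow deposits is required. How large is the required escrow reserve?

$1,914.92

Homeowner's insurance — $1,518.60 annually
Condo association dues — $460.74 × 12 = $5,528.88 annually
Municipal property tax — $3,646.08 annually
Special assessment — $198.99 × 4 = $795.96 annually
Total annual escrow = $1,518.60 + $5,528.88 + $3,646.08 + $795.96 = $11,489.52
Base monthly escrow = $11,489.52 ÷ 12 = $957.46
Cushion = 2 × $957.46 = $1,914.92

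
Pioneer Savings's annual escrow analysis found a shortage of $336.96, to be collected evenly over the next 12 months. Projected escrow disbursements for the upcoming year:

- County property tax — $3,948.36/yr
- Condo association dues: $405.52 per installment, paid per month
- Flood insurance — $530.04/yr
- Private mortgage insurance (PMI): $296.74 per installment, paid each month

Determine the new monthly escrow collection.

County property tax: $3,948.36/yr
Condo association dues: $405.52 × 12 = $4,866.24/yr
Flood insurance: $530.04/yr
Private mortgage insurance (PMI): $296.74 × 12 = $3,560.88/yr
Total annual escrow = $3,948.36 + $4,866.24 + $530.04 + $3,560.88 = $12,905.52
Per month = $12,905.52 / 12 = $1,075.46
Shortage per month = $336.96 ÷ 12 = $28.08
New monthly escrow = $1,075.46 + $28.08 = $1,103.54

$1,103.54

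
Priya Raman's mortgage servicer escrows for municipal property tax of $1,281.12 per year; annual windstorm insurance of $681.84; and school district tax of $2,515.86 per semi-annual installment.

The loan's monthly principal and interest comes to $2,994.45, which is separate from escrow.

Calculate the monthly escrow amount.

Municipal property tax: $1,281.12/yr
Windstorm insurance: $681.84/yr
School district tax: $2,515.86 × 2 = $5,031.72/yr
Total annual escrow = $1,281.12 + $681.84 + $5,031.72 = $6,994.68
Base monthly escrow = $6,994.68 / 12 = $582.89

$582.89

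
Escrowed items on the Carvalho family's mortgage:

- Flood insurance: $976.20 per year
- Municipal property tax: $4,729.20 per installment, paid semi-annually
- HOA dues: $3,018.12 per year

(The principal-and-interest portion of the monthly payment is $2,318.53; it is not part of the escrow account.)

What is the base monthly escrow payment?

Flood insurance: $976.20
Municipal property tax: $4,729.20 × 2 = $9,458.40
HOA dues: $3,018.12
Yearly total = $13,452.72
Base monthly escrow = $13,452.72 / 12 = $1,121.06

$1,121.06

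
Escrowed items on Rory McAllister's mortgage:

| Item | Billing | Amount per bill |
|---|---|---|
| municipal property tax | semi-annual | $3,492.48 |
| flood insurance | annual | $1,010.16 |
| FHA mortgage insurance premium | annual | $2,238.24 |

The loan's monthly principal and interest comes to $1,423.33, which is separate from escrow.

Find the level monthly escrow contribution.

$852.78

Municipal property tax = $3,492.48 × 2 = $6,984.96/yr
Flood insurance = $1,010.16/yr
FHA mortgage insurance premium = $2,238.24/yr
Total per year = $10,233.36
Per month = $10,233.36 ÷ 12 = $852.78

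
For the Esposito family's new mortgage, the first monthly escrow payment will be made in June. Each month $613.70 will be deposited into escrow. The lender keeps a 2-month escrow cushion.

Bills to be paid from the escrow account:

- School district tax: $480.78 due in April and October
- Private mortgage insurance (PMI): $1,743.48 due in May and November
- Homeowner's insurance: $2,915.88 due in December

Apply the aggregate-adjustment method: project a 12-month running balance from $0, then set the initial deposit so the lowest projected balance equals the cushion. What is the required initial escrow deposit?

Cushion = 2 × $613.70 = $1,227.40
Trial balance (start $0, +$613.70 each month, − disbursements):
  Jun: +$613.70 → $613.70
  Jul: +$613.70 → $1,227.40
  Aug: +$613.70 → $1,841.10
  Sep: +$613.70 → $2,454.80
  Oct: +$613.70 − $480.78 → $2,587.72
  Nov: +$613.70 − $1,743.48 → $1,457.94
  Dec: +$613.70 − $2,915.88 → -$844.24
  Jan: +$613.70 → -$230.54
  Feb: +$613.70 → $383.16
  Mar: +$613.70 → $996.86
  Apr: +$613.70 − $480.78 → $1,129.78
  May: +$613.70 − $1,743.48 → $0.00
Lowest trial balance = -$844.24 (Dec)
Initial deposit = cushion − low point = $1,227.40 − (-$844.24) = $2,071.64

$2,071.64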